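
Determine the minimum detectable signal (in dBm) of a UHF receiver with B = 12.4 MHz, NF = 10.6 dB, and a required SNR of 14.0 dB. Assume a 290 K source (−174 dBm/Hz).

Sensitivity = −174 + 10 log₁₀(B) + NF + SNR_min
= −174 + 70.93 + 10.6 + 14.0
= −78.47 dBm → −78.5 dBm

−78.5 dBm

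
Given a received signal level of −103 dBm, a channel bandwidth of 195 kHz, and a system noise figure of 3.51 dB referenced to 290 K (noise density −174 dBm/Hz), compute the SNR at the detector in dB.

Noise floor: N = −174 + 10 log₁₀(B) + NF
10 log₁₀(1.95×10⁵) = 52.9 dB
N = −174 + 52.9 + 3.51 = −117.59 dBm
SNR = P_sig − N = −103 − (−117.59) = 14.59 dB → 14.6 dB

14.6 dB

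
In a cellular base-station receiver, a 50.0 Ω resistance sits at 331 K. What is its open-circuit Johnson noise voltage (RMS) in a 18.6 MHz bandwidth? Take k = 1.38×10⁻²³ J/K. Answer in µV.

V_n = √(4kTRB)
4kTRB = 4 × 1.38×10⁻²³ × 331 × 5.00×10¹ × 1.86×10⁷ = 1.70×10⁻¹¹ V²
V_n = √(1.70×10⁻¹¹) = 4.12×10⁻⁶ V = 4.12 µV

4.12 µV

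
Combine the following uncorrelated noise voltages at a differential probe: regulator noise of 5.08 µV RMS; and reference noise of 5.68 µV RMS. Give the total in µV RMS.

7.62 µV

Uncorrelated sources add in power (mean-square): V_tot = √(ΣV_i²)
V_tot = √[(5.08×10⁻⁶)² + (5.68×10⁻⁶)²] = 7.62×10⁻⁶ V = 7.62 µV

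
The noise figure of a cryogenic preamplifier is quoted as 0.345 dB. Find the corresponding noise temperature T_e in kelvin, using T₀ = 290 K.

24.0 K

F = 10^(0.345/10) = 1.08268
T_e = (F − 1)·T₀ = (1.08268 − 1) × 290 = 24.0 K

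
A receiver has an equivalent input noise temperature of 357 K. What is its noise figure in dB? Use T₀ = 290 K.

F = 1 + T_e/T₀ = 1 + 357/290 = 2.23103
NF = 10 log₁₀(2.23103) = 3.49 dB

3.49 dB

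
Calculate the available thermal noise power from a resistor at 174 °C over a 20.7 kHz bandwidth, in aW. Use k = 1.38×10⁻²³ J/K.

T = 174 °C + 273.15 = 447.15 K
P_n = kTB = 1.38×10⁻²³ × 447.15 × 2.07×10⁴ = 1.28×10⁻¹⁶ W = 128 aW

128 aW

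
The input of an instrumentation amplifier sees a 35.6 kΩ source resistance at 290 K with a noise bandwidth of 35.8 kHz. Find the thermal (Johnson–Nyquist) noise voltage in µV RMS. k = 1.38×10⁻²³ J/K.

V_n = √(4kTRB)
4kTRB = 4 × 1.38×10⁻²³ × 290 × 3.56×10⁴ × 3.58×10⁴ = 2.04×10⁻¹¹ V²
V_n = √(2.04×10⁻¹¹) = 4.52×10⁻⁶ V = 4.52 µV

4.52 µV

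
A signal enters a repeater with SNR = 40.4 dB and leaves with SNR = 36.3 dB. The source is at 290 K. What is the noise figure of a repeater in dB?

4.1 dB

NF (dB) = SNR_in(dB) − SNR_out(dB) when the source is at T₀
NF = 40.4 − 36.3 = 4.1 dB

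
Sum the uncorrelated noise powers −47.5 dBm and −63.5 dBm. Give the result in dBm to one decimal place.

−47.4 dBm

Convert to linear, add, convert back:
P₁ = 1.78×10⁻⁸ W, P₂ = 4.47×10⁻¹⁰ W
P_tot = 1.82×10⁻⁸ W → 10 log₁₀(P_tot / 10⁻³) = −47.4 dBm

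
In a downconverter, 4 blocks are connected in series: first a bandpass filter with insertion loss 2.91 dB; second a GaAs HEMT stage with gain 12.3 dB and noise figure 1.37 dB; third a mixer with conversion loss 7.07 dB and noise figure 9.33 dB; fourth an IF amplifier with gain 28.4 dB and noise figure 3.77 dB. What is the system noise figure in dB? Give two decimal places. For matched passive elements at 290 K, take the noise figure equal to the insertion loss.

6.40 dB

Convert to linear (a loss of L dB is a gain of −L dB): F_i = 10^(NF_i/10), G_i = 10^(G_i,dB/10)
  Stage 1: F_1 = 10^(2.91/10) = 1.954, G_1 = 10^(−2.91/10) = 0.5117
  Stage 2: F_2 = 10^(1.37/10) = 1.371, G_2 = 10^(12.3/10) = 16.98
  Stage 3: F_3 = 10^(9.33/10) = 8.570, G_3 = 10^(−7.07/10) = 0.1963
  Stage 4: F_4 = 10^(3.77/10) = 2.382, G_4 = 10^(28.4/10) = 691.8
Friis cascade:
  F = 1.954 + (1.371 − 1)/0.5117 + (8.570 − 1)/8.690 + (2.382 − 1)/1.706 = 4.361
NF = 10 log₁₀(4.361) = 6.40 dB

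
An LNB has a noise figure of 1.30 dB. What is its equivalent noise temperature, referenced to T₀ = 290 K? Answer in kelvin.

101 K

F = 10^(1.30/10) = 1.34896
T_e = (F − 1)·T₀ = (1.34896 − 1) × 290 = 101 K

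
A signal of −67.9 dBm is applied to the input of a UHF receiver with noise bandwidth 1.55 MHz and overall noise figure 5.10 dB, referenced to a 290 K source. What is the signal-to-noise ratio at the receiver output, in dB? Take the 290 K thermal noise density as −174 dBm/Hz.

Noise floor: N = −174 + 10 log₁₀(B) + NF
10 log₁₀(1.55×10⁶) = 61.9 dB
N = −174 + 61.9 + 5.10 = −107.00 dBm
SNR = P_sig − N = −67.9 − (−107.00) = 39.10 dB → 39.1 dB

39.1 dB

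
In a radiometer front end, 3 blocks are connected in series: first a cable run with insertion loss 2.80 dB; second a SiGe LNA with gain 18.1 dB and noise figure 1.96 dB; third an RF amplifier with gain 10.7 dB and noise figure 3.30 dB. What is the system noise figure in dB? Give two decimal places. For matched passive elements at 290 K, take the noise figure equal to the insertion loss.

4.81 dB

Convert to linear (a loss of L dB is a gain of −L dB): F_i = 10^(NF_i/10), G_i = 10^(G_i,dB/10)
  Stage 1: F_1 = 10^(2.80/10) = 1.905, G_1 = 10^(−2.80/10) = 0.5248
  Stage 2: F_2 = 10^(1.96/10) = 1.570, G_2 = 10^(18.1/10) = 64.57
  Stage 3: F_3 = 10^(3.30/10) = 2.138, G_3 = 10^(10.7/10) = 11.75
Friis cascade:
  F = 1.905 + (1.570 − 1)/0.5248 + (2.138 − 1)/33.88 = 3.026
NF = 10 log₁₀(3.026) = 4.81 dB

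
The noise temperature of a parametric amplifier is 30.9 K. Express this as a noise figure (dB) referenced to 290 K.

0.440 dB

F = 1 + T_e/T₀ = 1 + 30.9/290 = 1.10655
NF = 10 log₁₀(1.10655) = 0.440 dB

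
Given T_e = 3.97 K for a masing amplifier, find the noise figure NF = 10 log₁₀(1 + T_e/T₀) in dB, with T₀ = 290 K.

0.059 dB

F = 1 + T_e/T₀ = 1 + 3.97/290 = 1.01369
NF = 10 log₁₀(1.01369) = 0.059 dB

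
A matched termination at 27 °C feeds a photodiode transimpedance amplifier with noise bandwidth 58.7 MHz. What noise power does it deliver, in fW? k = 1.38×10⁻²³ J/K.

T = 27 °C + 273.15 = 300.15 K
P_n = kTB = 1.38×10⁻²³ × 300.15 × 5.87×10⁷ = 2.43×10⁻¹³ W = 243 fW

243 fW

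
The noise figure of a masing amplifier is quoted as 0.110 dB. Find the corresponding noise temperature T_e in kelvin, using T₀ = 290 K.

F = 10^(0.110/10) = 1.02565
T_e = (F − 1)·T₀ = (1.02565 − 1) × 290 = 7.44 K

7.44 K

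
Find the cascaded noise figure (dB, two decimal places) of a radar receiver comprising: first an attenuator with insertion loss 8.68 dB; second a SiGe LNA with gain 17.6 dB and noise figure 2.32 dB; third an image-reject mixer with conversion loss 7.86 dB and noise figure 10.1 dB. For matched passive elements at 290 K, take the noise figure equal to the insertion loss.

11.39 dB

Convert to linear (a loss of L dB is a gain of −L dB): F_i = 10^(NF_i/10), G_i = 10^(G_i,dB/10)
  Stage 1: F_1 = 10^(8.68/10) = 7.379, G_1 = 10^(−8.68/10) = 0.1355
  Stage 2: F_2 = 10^(2.32/10) = 1.706, G_2 = 10^(17.6/10) = 57.54
  Stage 3: F_3 = 10^(10.1/10) = 10.23, G_3 = 10^(−7.86/10) = 0.1637
Friis cascade:
  F = 7.379 + (1.706 − 1)/0.1355 + (10.23 − 1)/7.798 = 13.77
NF = 10 log₁₀(13.77) = 11.39 dB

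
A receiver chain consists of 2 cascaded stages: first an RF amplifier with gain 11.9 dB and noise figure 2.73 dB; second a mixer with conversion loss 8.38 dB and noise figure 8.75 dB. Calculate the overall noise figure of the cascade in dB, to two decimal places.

Convert to linear (a loss of L dB is a gain of −L dB): F_i = 10^(NF_i/10), G_i = 10^(G_i,dB/10)
  Stage 1: F_1 = 10^(2.73/10) = 1.875, G_1 = 10^(11.9/10) = 15.49
  Stage 2: F_2 = 10^(8.75/10) = 7.499, G_2 = 10^(−8.38/10) = 0.1452
Friis cascade:
  F = 1.875 + (7.499 − 1)/15.49 = 2.295
NF = 10 log₁₀(2.295) = 3.61 dB

3.61 dB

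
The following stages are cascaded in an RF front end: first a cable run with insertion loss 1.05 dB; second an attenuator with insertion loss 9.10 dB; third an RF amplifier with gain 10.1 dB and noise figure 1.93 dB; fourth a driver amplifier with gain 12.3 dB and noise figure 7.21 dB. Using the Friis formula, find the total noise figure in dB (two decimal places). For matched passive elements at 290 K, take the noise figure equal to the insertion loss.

Convert to linear (a loss of L dB is a gain of −L dB): F_i = 10^(NF_i/10), G_i = 10^(G_i,dB/10)
  Stage 1: F_1 = 10^(1.05/10) = 1.274, G_1 = 10^(−1.05/10) = 0.7852
  Stage 2: F_2 = 10^(9.10/10) = 8.128, G_2 = 10^(−9.10/10) = 0.1230
  Stage 3: F_3 = 10^(1.93/10) = 1.560, G_3 = 10^(10.1/10) = 10.23
  Stage 4: F_4 = 10^(7.21/10) = 5.260, G_4 = 10^(12.3/10) = 16.98
Friis cascade:
  F = 1.274 + (8.128 − 1)/0.7852 + (1.560 − 1)/0.09661 + (5.260 − 1)/0.9886 = 20.45
NF = 10 log₁₀(20.45) = 13.11 dB

13.11 dB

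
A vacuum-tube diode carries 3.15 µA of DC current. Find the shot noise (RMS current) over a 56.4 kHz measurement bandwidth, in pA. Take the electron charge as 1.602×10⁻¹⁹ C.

239 pA

I_n = √(2qI·B)
2qI·B = 2 × 1.602×10⁻¹⁹ × 3.15×10⁻⁶ × 5.64×10⁴ = 5.69×10⁻²⁰ A²
I_n = √(5.69×10⁻²⁰) = 2.39×10⁻¹⁰ A = 239 pA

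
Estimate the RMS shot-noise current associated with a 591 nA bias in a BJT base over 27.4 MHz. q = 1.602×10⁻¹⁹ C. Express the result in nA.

I_n = √(2qI·B)
2qI·B = 2 × 1.602×10⁻¹⁹ × 5.91×10⁻⁷ × 2.74×10⁷ = 5.19×10⁻¹⁸ A²
I_n = √(5.19×10⁻¹⁸) = 2.28×10⁻⁹ A = 2.28 nA

2.28 nA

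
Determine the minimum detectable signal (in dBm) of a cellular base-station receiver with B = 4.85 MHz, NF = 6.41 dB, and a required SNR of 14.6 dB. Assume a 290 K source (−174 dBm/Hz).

−86.1 dBm

Sensitivity = −174 + 10 log₁₀(B) + NF + SNR_min
= −174 + 66.86 + 6.41 + 14.6
= −86.13 dBm → −86.1 dBm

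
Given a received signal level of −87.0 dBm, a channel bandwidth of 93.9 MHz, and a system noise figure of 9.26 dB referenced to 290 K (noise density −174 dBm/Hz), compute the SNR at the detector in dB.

−2.0 dB

Noise floor: N = −174 + 10 log₁₀(B) + NF
10 log₁₀(9.39×10⁷) = 79.73 dB
N = −174 + 79.73 + 9.26 = −85.01 dBm
SNR = P_sig − N = −87.0 − (−85.01) = −1.99 dB → −2.0 dB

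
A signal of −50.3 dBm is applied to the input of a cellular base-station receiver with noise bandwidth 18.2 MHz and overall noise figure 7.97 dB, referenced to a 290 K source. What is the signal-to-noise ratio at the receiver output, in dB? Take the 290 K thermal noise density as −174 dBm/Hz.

Noise floor: N = −174 + 10 log₁₀(B) + NF
10 log₁₀(1.82×10⁷) = 72.6 dB
N = −174 + 72.6 + 7.97 = −93.43 dBm
SNR = P_sig − N = −50.3 − (−93.43) = 43.13 dB → 43.1 dB

43.1 dB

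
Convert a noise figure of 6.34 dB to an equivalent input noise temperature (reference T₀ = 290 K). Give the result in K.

F = 10^(6.34/10) = 4.30527
T_e = (F − 1)·T₀ = (4.30527 − 1) × 290 = 959 K

959 K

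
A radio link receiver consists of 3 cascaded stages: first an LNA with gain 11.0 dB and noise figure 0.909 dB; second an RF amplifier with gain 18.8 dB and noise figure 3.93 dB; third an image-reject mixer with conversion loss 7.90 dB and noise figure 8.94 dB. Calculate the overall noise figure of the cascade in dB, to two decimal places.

1.33 dB

Convert to linear (a loss of L dB is a gain of −L dB): F_i = 10^(NF_i/10), G_i = 10^(G_i,dB/10)
  Stage 1: F_1 = 10^(0.909/10) = 1.233, G_1 = 10^(11.0/10) = 12.59
  Stage 2: F_2 = 10^(3.93/10) = 2.472, G_2 = 10^(18.8/10) = 75.86
  Stage 3: F_3 = 10^(8.94/10) = 7.834, G_3 = 10^(−7.90/10) = 0.1622
Friis cascade:
  F = 1.233 + (2.472 − 1)/12.59 + (7.834 − 1)/955.0 = 1.357
NF = 10 log₁₀(1.357) = 1.33 dB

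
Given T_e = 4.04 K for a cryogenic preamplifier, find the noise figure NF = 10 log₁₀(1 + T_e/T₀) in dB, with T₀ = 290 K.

0.060 dB

F = 1 + T_e/T₀ = 1 + 4.04/290 = 1.01393
NF = 10 log₁₀(1.01393) = 0.060 dB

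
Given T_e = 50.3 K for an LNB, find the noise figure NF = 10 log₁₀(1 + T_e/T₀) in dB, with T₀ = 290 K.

0.695 dB

F = 1 + T_e/T₀ = 1 + 50.3/290 = 1.17345
NF = 10 log₁₀(1.17345) = 0.695 dB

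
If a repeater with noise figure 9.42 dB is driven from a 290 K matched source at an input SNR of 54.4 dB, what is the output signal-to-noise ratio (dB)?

44.98 dB

By definition F = SNR_in/SNR_out, so in dB: SNR_out = SNR_in − NF
SNR_out = 54.4 − 9.42 = 44.98 dB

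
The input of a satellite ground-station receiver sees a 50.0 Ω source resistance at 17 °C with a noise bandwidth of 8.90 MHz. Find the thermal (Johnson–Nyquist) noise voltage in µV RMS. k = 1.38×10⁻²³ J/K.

T = 17 °C + 273.15 = 290.15 K
V_n = √(4kTRB)
4kTRB = 4 × 1.38×10⁻²³ × 290.15 × 5.00×10¹ × 8.90×10⁶ = 7.13×10⁻¹² V²
V_n = √(7.13×10⁻¹²) = 2.67×10⁻⁶ V = 2.67 µV

2.67 µV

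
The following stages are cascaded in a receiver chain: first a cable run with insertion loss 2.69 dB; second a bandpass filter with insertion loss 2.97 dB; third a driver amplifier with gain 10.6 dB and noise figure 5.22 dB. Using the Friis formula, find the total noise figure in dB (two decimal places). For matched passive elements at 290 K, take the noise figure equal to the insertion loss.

10.88 dB

Convert to linear (a loss of L dB is a gain of −L dB): F_i = 10^(NF_i/10), G_i = 10^(G_i,dB/10)
  Stage 1: F_1 = 10^(2.69/10) = 1.858, G_1 = 10^(−2.69/10) = 0.5383
  Stage 2: F_2 = 10^(2.97/10) = 1.982, G_2 = 10^(−2.97/10) = 0.5047
  Stage 3: F_3 = 10^(5.22/10) = 3.327, G_3 = 10^(10.6/10) = 11.48
Friis cascade:
  F = 1.858 + (1.982 − 1)/0.5383 + (3.327 − 1)/0.2716 = 12.25
NF = 10 log₁₀(12.25) = 10.88 dB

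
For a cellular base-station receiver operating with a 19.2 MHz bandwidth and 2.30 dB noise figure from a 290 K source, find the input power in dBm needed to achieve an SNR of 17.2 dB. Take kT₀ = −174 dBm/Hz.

−81.7 dBm

Sensitivity = −174 + 10 log₁₀(B) + NF + SNR_min
= −174 + 72.83 + 2.30 + 17.2
= −81.67 dBm → −81.7 dBm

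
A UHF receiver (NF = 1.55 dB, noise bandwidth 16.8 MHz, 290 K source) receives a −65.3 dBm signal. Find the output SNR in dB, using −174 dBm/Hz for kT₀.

Noise floor: N = −174 + 10 log₁₀(B) + NF
10 log₁₀(1.68×10⁷) = 72.25 dB
N = −174 + 72.25 + 1.55 = −100.20 dBm
SNR = P_sig − N = −65.3 − (−100.20) = 34.90 dB → 34.9 dB

34.9 dB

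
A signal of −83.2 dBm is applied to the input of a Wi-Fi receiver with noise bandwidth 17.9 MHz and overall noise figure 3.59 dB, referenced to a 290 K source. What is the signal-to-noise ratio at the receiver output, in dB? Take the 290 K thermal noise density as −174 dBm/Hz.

14.7 dB

Noise floor: N = −174 + 10 log₁₀(B) + NF
10 log₁₀(1.79×10⁷) = 72.53 dB
N = −174 + 72.53 + 3.59 = −97.88 dBm
SNR = P_sig − N = −83.2 − (−97.88) = 14.68 dB → 14.7 dB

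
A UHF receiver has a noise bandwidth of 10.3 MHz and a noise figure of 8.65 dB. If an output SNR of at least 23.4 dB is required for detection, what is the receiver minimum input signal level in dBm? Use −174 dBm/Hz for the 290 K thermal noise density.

Sensitivity = −174 + 10 log₁₀(B) + NF + SNR_min
= −174 + 70.13 + 8.65 + 23.4
= −71.82 dBm → −71.8 dBm

−71.8 dBm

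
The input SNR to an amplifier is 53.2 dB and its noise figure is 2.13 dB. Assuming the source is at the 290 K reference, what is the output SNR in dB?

By definition F = SNR_in/SNR_out, so in dB: SNR_out = SNR_in − NF
SNR_out = 53.2 − 2.13 = 51.07 dB

51.07 dB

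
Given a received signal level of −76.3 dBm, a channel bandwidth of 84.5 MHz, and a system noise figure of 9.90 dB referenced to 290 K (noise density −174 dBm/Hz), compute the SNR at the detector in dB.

8.5 dB

Noise floor: N = −174 + 10 log₁₀(B) + NF
10 log₁₀(8.45×10⁷) = 79.27 dB
N = −174 + 79.27 + 9.90 = −84.83 dBm
SNR = P_sig − N = −76.3 − (−84.83) = 8.53 dB → 8.5 dB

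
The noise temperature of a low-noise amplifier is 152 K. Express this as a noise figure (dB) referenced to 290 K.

F = 1 + T_e/T₀ = 1 + 152/290 = 1.52414
NF = 10 log₁₀(1.52414) = 1.83 dB

1.83 dB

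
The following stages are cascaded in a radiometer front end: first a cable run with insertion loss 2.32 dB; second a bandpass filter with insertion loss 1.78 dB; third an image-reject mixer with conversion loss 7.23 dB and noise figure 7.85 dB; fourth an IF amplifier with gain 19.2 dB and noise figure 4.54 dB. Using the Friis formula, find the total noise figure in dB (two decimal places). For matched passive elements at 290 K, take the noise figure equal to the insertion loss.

16.10 dB

Convert to linear (a loss of L dB is a gain of −L dB): F_i = 10^(NF_i/10), G_i = 10^(G_i,dB/10)
  Stage 1: F_1 = 10^(2.32/10) = 1.706, G_1 = 10^(−2.32/10) = 0.5861
  Stage 2: F_2 = 10^(1.78/10) = 1.507, G_2 = 10^(−1.78/10) = 0.6637
  Stage 3: F_3 = 10^(7.85/10) = 6.095, G_3 = 10^(−7.23/10) = 0.1892
  Stage 4: F_4 = 10^(4.54/10) = 2.844, G_4 = 10^(19.2/10) = 83.18
Friis cascade:
  F = 1.706 + (1.507 − 1)/0.5861 + (6.095 − 1)/0.3890 + (2.844 − 1)/0.07362 = 40.72
NF = 10 log₁₀(40.72) = 16.10 dB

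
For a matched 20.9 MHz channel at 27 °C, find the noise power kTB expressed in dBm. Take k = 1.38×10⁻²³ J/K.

T = 27 °C + 273.15 = 300.15 K
P_n = kTB = 1.38×10⁻²³ × 300.15 × 2.09×10⁷ = 8.66×10⁻¹⁴ W
In dBm: 10 log₁₀(8.66×10⁻¹⁴ / 10⁻³) = −100.6 dBm

−100.6 dBm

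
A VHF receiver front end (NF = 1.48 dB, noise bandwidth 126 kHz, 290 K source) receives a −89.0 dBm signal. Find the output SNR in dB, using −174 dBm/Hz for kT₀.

32.5 dB

Noise floor: N = −174 + 10 log₁₀(B) + NF
10 log₁₀(1.26×10⁵) = 51 dB
N = −174 + 51 + 1.48 = −121.52 dBm
SNR = P_sig − N = −89.0 − (−121.52) = 32.52 dB → 32.5 dB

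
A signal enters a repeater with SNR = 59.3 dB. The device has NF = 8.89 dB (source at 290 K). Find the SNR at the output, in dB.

50.41 dB

By definition F = SNR_in/SNR_out, so in dB: SNR_out = SNR_in − NF
SNR_out = 59.3 − 8.89 = 50.41 dB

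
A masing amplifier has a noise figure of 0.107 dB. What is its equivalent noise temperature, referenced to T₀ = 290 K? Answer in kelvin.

F = 10^(0.107/10) = 1.02494
T_e = (F − 1)·T₀ = (1.02494 − 1) × 290 = 7.23 K

7.23 K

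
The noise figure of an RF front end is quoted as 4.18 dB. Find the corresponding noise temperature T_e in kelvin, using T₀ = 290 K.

F = 10^(4.18/10) = 2.61818
T_e = (F − 1)·T₀ = (2.61818 − 1) × 290 = 469 K

469 K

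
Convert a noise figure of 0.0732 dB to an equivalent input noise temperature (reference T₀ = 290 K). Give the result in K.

F = 10^(0.0732/10) = 1.017
T_e = (F − 1)·T₀ = (1.017 − 1) × 290 = 4.93 K

4.93 K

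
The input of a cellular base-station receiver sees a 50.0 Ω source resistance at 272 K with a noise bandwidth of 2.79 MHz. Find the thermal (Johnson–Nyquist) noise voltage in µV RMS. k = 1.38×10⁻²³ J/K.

V_n = √(4kTRB)
4kTRB = 4 × 1.38×10⁻²³ × 272 × 5.00×10¹ × 2.79×10⁶ = 2.09×10⁻¹² V²
V_n = √(2.09×10⁻¹²) = 1.45×10⁻⁶ V = 1.45 µV

1.45 µV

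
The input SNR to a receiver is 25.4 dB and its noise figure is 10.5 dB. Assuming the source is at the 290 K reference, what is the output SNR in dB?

By definition F = SNR_in/SNR_out, so in dB: SNR_out = SNR_in − NF
SNR_out = 25.4 − 10.5 = 14.9 dB

14.9 dB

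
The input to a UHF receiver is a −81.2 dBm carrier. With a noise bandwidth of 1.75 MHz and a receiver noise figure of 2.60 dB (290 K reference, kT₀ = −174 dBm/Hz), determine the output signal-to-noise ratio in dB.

27.8 dB

Noise floor: N = −174 + 10 log₁₀(B) + NF
10 log₁₀(1.75×10⁶) = 62.43 dB
N = −174 + 62.43 + 2.60 = −108.97 dBm
SNR = P_sig − N = −81.2 − (−108.97) = 27.77 dB → 27.8 dB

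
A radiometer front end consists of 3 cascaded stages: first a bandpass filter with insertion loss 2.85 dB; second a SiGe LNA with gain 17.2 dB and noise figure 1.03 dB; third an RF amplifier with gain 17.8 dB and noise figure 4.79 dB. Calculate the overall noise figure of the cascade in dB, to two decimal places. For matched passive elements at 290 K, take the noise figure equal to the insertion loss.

4.01 dB

Convert to linear (a loss of L dB is a gain of −L dB): F_i = 10^(NF_i/10), G_i = 10^(G_i,dB/10)
  Stage 1: F_1 = 10^(2.85/10) = 1.928, G_1 = 10^(−2.85/10) = 0.5188
  Stage 2: F_2 = 10^(1.03/10) = 1.268, G_2 = 10^(17.2/10) = 52.48
  Stage 3: F_3 = 10^(4.79/10) = 3.013, G_3 = 10^(17.8/10) = 60.26
Friis cascade:
  F = 1.928 + (1.268 − 1)/0.5188 + (3.013 − 1)/27.23 = 2.517
NF = 10 log₁₀(2.517) = 4.01 dB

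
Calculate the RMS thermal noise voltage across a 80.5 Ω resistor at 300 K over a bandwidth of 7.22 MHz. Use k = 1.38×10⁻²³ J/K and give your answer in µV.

3.10 µV

V_n = √(4kTRB)
4kTRB = 4 × 1.38×10⁻²³ × 300 × 8.05×10¹ × 7.22×10⁶ = 9.62×10⁻¹² V²
V_n = √(9.62×10⁻¹²) = 3.10×10⁻⁶ V = 3.10 µV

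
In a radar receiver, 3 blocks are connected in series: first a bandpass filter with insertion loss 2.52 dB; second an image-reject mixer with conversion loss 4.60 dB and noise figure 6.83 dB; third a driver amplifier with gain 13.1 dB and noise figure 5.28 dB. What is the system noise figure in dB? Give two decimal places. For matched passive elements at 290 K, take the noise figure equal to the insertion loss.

13.19 dB

Convert to linear (a loss of L dB is a gain of −L dB): F_i = 10^(NF_i/10), G_i = 10^(G_i,dB/10)
  Stage 1: F_1 = 10^(2.52/10) = 1.786, G_1 = 10^(−2.52/10) = 0.5598
  Stage 2: F_2 = 10^(6.83/10) = 4.819, G_2 = 10^(−4.60/10) = 0.3467
  Stage 3: F_3 = 10^(5.28/10) = 3.373, G_3 = 10^(13.1/10) = 20.42
Friis cascade:
  F = 1.786 + (4.819 − 1)/0.5598 + (3.373 − 1)/0.1941 = 20.84
NF = 10 log₁₀(20.84) = 13.19 dB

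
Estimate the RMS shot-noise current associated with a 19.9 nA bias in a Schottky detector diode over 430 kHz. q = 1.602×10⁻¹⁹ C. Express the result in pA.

52.4 pA

I_n = √(2qI·B)
2qI·B = 2 × 1.602×10⁻¹⁹ × 1.99×10⁻⁸ × 4.30×10⁵ = 2.74×10⁻²¹ A²
I_n = √(2.74×10⁻²¹) = 5.24×10⁻¹¹ A = 52.4 pA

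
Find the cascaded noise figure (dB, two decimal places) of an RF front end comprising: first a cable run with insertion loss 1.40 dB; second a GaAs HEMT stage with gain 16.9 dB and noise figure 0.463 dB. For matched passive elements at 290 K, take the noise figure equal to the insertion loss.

1.86 dB

Convert to linear (a loss of L dB is a gain of −L dB): F_i = 10^(NF_i/10), G_i = 10^(G_i,dB/10)
  Stage 1: F_1 = 10^(1.40/10) = 1.380, G_1 = 10^(−1.40/10) = 0.7244
  Stage 2: F_2 = 10^(0.463/10) = 1.112, G_2 = 10^(16.9/10) = 48.98
Friis cascade:
  F = 1.380 + (1.112 − 1)/0.7244 = 1.536
NF = 10 log₁₀(1.536) = 1.86 dB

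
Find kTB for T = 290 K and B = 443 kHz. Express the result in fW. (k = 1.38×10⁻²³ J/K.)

P_n = kTB = 1.38×10⁻²³ × 290 × 4.43×10⁵ = 1.77×10⁻¹⁵ W = 1.77 fW

1.77 fW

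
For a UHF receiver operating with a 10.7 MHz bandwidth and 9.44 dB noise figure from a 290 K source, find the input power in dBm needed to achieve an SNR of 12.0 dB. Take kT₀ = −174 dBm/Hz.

Sensitivity = −174 + 10 log₁₀(B) + NF + SNR_min
= −174 + 70.29 + 9.44 + 12.0
= −82.27 dBm → −82.3 dBm

−82.3 dBm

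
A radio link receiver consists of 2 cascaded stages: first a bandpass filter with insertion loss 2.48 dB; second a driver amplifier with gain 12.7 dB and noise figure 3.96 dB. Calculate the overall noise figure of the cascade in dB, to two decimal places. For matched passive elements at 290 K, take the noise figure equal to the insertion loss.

6.44 dB

Convert to linear (a loss of L dB is a gain of −L dB): F_i = 10^(NF_i/10), G_i = 10^(G_i,dB/10)
  Stage 1: F_1 = 10^(2.48/10) = 1.770, G_1 = 10^(−2.48/10) = 0.5649
  Stage 2: F_2 = 10^(3.96/10) = 2.489, G_2 = 10^(12.7/10) = 18.62
Friis cascade:
  F = 1.770 + (2.489 − 1)/0.5649 = 4.406
NF = 10 log₁₀(4.406) = 6.44 dB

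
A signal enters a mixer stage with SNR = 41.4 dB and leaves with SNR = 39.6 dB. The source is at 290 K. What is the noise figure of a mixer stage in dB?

1.8 dB

NF (dB) = SNR_in(dB) − SNR_out(dB) when the source is at T₀
NF = 41.4 − 39.6 = 1.8 dB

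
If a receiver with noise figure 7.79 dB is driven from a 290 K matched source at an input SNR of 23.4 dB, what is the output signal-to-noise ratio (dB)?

By definition F = SNR_in/SNR_out, so in dB: SNR_out = SNR_in − NF
SNR_out = 23.4 − 7.79 = 15.61 dB

15.61 dB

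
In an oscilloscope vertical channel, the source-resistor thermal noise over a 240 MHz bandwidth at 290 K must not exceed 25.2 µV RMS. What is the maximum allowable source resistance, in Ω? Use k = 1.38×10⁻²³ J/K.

165 Ω

Johnson–Nyquist: V_n = √(4kTRB) ⇒ R = V_n² / (4kTB)
4kTB = 4 × 1.38×10⁻²³ × 290 × 2.40×10⁸ = 3.84×10⁻¹²
R = (2.52×10⁻⁵)² / 3.84×10⁻¹² = 1.65×10² Ω = 165 Ω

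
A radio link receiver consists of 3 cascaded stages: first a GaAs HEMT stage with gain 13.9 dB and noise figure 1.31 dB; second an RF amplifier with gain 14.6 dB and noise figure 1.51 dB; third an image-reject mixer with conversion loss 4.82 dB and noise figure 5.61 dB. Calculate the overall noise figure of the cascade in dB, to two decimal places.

1.38 dB

Convert to linear (a loss of L dB is a gain of −L dB): F_i = 10^(NF_i/10), G_i = 10^(G_i,dB/10)
  Stage 1: F_1 = 10^(1.31/10) = 1.352, G_1 = 10^(13.9/10) = 24.55
  Stage 2: F_2 = 10^(1.51/10) = 1.416, G_2 = 10^(14.6/10) = 28.84
  Stage 3: F_3 = 10^(5.61/10) = 3.639, G_3 = 10^(−4.82/10) = 0.3296
Friis cascade:
  F = 1.352 + (1.416 − 1)/24.55 + (3.639 − 1)/707.9 = 1.373
NF = 10 log₁₀(1.373) = 1.38 dB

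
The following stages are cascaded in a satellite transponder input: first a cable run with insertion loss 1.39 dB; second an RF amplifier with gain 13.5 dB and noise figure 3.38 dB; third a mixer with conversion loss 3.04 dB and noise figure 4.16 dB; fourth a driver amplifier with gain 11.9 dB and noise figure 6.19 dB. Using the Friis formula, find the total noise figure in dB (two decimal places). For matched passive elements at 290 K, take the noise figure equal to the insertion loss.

5.43 dB

Convert to linear (a loss of L dB is a gain of −L dB): F_i = 10^(NF_i/10), G_i = 10^(G_i,dB/10)
  Stage 1: F_1 = 10^(1.39/10) = 1.377, G_1 = 10^(−1.39/10) = 0.7261
  Stage 2: F_2 = 10^(3.38/10) = 2.178, G_2 = 10^(13.5/10) = 22.39
  Stage 3: F_3 = 10^(4.16/10) = 2.606, G_3 = 10^(−3.04/10) = 0.4966
  Stage 4: F_4 = 10^(6.19/10) = 4.159, G_4 = 10^(11.9/10) = 15.49
Friis cascade:
  F = 1.377 + (2.178 − 1)/0.7261 + (2.606 − 1)/16.26 + (4.159 − 1)/8.072 = 3.489
NF = 10 log₁₀(3.489) = 5.43 dB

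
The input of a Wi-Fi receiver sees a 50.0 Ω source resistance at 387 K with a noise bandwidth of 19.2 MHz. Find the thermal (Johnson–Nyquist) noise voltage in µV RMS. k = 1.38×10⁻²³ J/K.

4.53 µV

V_n = √(4kTRB)
4kTRB = 4 × 1.38×10⁻²³ × 387 × 5.00×10¹ × 1.92×10⁷ = 2.05×10⁻¹¹ V²
V_n = √(2.05×10⁻¹¹) = 4.53×10⁻⁶ V = 4.53 µV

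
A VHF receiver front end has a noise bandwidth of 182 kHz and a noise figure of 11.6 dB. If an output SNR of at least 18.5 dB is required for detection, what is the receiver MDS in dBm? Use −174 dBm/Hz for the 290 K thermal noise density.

Sensitivity = −174 + 10 log₁₀(B) + NF + SNR_min
= −174 + 52.6 + 11.6 + 18.5
= −91.3 dBm → −91.3 dBm

−91.3 dBm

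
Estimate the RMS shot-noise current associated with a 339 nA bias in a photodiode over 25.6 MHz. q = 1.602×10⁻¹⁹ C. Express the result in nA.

I_n = √(2qI·B)
2qI·B = 2 × 1.602×10⁻¹⁹ × 3.39×10⁻⁷ × 2.56×10⁷ = 2.78×10⁻¹⁸ A²
I_n = √(2.78×10⁻¹⁸) = 1.67×10⁻⁹ A = 1.67 nA

1.67 nA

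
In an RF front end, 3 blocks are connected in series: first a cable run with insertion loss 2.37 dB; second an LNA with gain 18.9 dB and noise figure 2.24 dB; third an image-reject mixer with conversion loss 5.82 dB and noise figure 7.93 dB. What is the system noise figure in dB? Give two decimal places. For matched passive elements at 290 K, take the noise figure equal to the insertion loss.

Convert to linear (a loss of L dB is a gain of −L dB): F_i = 10^(NF_i/10), G_i = 10^(G_i,dB/10)
  Stage 1: F_1 = 10^(2.37/10) = 1.726, G_1 = 10^(−2.37/10) = 0.5794
  Stage 2: F_2 = 10^(2.24/10) = 1.675, G_2 = 10^(18.9/10) = 77.62
  Stage 3: F_3 = 10^(7.93/10) = 6.209, G_3 = 10^(−5.82/10) = 0.2618
Friis cascade:
  F = 1.726 + (1.675 − 1)/0.5794 + (6.209 − 1)/44.98 = 3.006
NF = 10 log₁₀(3.006) = 4.78 dB

4.78 dB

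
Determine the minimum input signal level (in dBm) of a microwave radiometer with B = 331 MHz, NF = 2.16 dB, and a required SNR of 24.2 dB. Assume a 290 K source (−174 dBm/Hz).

Sensitivity = −174 + 10 log₁₀(B) + NF + SNR_min
= −174 + 85.2 + 2.16 + 24.2
= −62.44 dBm → −62.4 dBm

−62.4 dBm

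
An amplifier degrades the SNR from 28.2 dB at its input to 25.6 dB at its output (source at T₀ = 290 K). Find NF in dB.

2.6 dB

NF (dB) = SNR_in(dB) − SNR_out(dB) when the source is at T₀
NF = 28.2 − 25.6 = 2.6 dB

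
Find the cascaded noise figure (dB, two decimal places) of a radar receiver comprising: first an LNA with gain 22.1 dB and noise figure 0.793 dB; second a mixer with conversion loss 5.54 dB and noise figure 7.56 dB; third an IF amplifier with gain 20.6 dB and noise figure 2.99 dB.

Convert to linear (a loss of L dB is a gain of −L dB): F_i = 10^(NF_i/10), G_i = 10^(G_i,dB/10)
  Stage 1: F_1 = 10^(0.793/10) = 1.200, G_1 = 10^(22.1/10) = 162.2
  Stage 2: F_2 = 10^(7.56/10) = 5.702, G_2 = 10^(−5.54/10) = 0.2793
  Stage 3: F_3 = 10^(2.99/10) = 1.991, G_3 = 10^(20.6/10) = 114.8
Friis cascade:
  F = 1.200 + (5.702 − 1)/162.2 + (1.991 − 1)/45.29 = 1.251
NF = 10 log₁₀(1.251) = 0.97 dB

0.97 dB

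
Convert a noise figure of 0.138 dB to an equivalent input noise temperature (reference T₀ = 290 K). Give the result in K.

F = 10^(0.138/10) = 1.03229
T_e = (F − 1)·T₀ = (1.03229 − 1) × 290 = 9.36 K

9.36 K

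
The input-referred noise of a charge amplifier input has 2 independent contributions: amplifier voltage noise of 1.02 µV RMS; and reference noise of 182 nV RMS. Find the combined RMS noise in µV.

1.04 µV

Uncorrelated sources add in power (mean-square): V_tot = √(ΣV_i²)
V_tot = √[(1.02×10⁻⁶)² + (1.82×10⁻⁷)²] = 1.04×10⁻⁶ V = 1.04 µV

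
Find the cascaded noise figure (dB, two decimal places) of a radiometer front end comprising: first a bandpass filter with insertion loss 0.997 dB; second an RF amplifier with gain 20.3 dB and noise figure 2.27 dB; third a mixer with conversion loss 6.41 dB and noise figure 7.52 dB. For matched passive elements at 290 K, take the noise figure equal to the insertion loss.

Convert to linear (a loss of L dB is a gain of −L dB): F_i = 10^(NF_i/10), G_i = 10^(G_i,dB/10)
  Stage 1: F_1 = 10^(0.997/10) = 1.258, G_1 = 10^(−0.997/10) = 0.7949
  Stage 2: F_2 = 10^(2.27/10) = 1.687, G_2 = 10^(20.3/10) = 107.2
  Stage 3: F_3 = 10^(7.52/10) = 5.649, G_3 = 10^(−6.41/10) = 0.2286
Friis cascade:
  F = 1.258 + (1.687 − 1)/0.7949 + (5.649 − 1)/85.17 = 2.176
NF = 10 log₁₀(2.176) = 3.38 dB

3.38 dB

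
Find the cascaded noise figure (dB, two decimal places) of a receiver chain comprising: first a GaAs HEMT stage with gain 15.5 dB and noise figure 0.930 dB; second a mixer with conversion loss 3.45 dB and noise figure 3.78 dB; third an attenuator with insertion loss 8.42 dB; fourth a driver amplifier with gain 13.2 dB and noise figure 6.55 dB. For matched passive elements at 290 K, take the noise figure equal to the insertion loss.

5.02 dB

Convert to linear (a loss of L dB is a gain of −L dB): F_i = 10^(NF_i/10), G_i = 10^(G_i,dB/10)
  Stage 1: F_1 = 10^(0.930/10) = 1.239, G_1 = 10^(15.5/10) = 35.48
  Stage 2: F_2 = 10^(3.78/10) = 2.388, G_2 = 10^(−3.45/10) = 0.4519
  Stage 3: F_3 = 10^(8.42/10) = 6.950, G_3 = 10^(−8.42/10) = 0.1439
  Stage 4: F_4 = 10^(6.55/10) = 4.519, G_4 = 10^(13.2/10) = 20.89
Friis cascade:
  F = 1.239 + (2.388 − 1)/35.48 + (6.950 − 1)/16.03 + (4.519 − 1)/2.307 = 3.174
NF = 10 log₁₀(3.174) = 5.02 dB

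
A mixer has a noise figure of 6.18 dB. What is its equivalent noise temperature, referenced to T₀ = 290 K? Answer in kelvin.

913 K

F = 10^(6.18/10) = 4.14954
T_e = (F − 1)·T₀ = (4.14954 − 1) × 290 = 913 K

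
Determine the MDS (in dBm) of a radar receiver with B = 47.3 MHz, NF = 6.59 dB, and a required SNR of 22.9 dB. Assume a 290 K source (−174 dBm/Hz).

−67.8 dBm

Sensitivity = −174 + 10 log₁₀(B) + NF + SNR_min
= −174 + 76.75 + 6.59 + 22.9
= −67.76 dBm → −67.8 dBm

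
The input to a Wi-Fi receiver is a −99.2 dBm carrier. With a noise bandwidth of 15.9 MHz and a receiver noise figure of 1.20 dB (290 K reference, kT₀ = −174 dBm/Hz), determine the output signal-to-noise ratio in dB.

1.6 dB

Noise floor: N = −174 + 10 log₁₀(B) + NF
10 log₁₀(1.59×10⁷) = 72.01 dB
N = −174 + 72.01 + 1.20 = −100.79 dBm
SNR = P_sig − N = −99.2 − (−100.79) = 1.59 dB → 1.6 dB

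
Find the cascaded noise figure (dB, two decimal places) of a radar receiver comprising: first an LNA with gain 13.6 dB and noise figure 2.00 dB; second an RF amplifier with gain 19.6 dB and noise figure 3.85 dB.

Convert to linear (a loss of L dB is a gain of −L dB): F_i = 10^(NF_i/10), G_i = 10^(G_i,dB/10)
  Stage 1: F_1 = 10^(2.00/10) = 1.585, G_1 = 10^(13.6/10) = 22.91
  Stage 2: F_2 = 10^(3.85/10) = 2.427, G_2 = 10^(19.6/10) = 91.20
Friis cascade:
  F = 1.585 + (2.427 − 1)/22.91 = 1.647
NF = 10 log₁₀(1.647) = 2.17 dB

2.17 dB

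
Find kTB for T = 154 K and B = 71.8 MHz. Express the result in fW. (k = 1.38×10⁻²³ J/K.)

P_n = kTB = 1.38×10⁻²³ × 154 × 7.18×10⁷ = 1.53×10⁻¹³ W = 153 fW

153 fW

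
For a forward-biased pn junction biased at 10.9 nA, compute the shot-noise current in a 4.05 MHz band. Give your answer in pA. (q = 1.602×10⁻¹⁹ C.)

I_n = √(2qI·B)
2qI·B = 2 × 1.602×10⁻¹⁹ × 1.09×10⁻⁸ × 4.05×10⁶ = 1.41×10⁻²⁰ A²
I_n = √(1.41×10⁻²⁰) = 1.19×10⁻¹⁰ A = 119 pA

119 pA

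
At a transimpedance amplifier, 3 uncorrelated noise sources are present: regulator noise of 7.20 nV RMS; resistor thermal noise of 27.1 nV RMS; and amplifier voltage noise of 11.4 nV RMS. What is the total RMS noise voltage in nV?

Uncorrelated sources add in power (mean-square): V_tot = √(ΣV_i²)
V_tot = √[(7.20×10⁻⁹)² + (2.71×10⁻⁸)² + (1.14×10⁻⁸)²] = 3.03×10⁻⁸ V = 30.3 nV

30.3 nV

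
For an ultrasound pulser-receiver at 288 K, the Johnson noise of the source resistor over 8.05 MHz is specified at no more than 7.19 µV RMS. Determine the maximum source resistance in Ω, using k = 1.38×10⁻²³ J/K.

Johnson–Nyquist: V_n = √(4kTRB) ⇒ R = V_n² / (4kTB)
4kTB = 4 × 1.38×10⁻²³ × 288 × 8.05×10⁶ = 1.28×10⁻¹³
R = (7.19×10⁻⁶)² / 1.28×10⁻¹³ = 4.04×10² Ω = 404 Ω

404 Ω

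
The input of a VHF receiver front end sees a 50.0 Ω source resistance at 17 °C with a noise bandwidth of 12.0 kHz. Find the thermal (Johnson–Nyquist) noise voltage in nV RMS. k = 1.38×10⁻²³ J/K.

T = 17 °C + 273.15 = 290.15 K
V_n = √(4kTRB)
4kTRB = 4 × 1.38×10⁻²³ × 290.15 × 5.00×10¹ × 1.20×10⁴ = 9.61×10⁻¹⁵ V²
V_n = √(9.61×10⁻¹⁵) = 9.80×10⁻⁸ V = 98.0 nV

98.0 nV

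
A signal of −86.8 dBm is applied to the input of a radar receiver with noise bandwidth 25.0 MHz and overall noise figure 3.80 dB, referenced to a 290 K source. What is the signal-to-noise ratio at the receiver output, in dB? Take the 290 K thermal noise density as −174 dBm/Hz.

9.4 dB

Noise floor: N = −174 + 10 log₁₀(B) + NF
10 log₁₀(2.50×10⁷) = 73.98 dB
N = −174 + 73.98 + 3.80 = −96.22 dBm
SNR = P_sig − N = −86.8 − (−96.22) = 9.42 dB → 9.4 dB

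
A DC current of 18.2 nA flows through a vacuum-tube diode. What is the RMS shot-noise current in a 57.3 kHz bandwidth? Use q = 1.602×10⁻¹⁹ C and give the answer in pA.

18.3 pA

I_n = √(2qI·B)
2qI·B = 2 × 1.602×10⁻¹⁹ × 1.82×10⁻⁸ × 5.73×10⁴ = 3.34×10⁻²² A²
I_n = √(3.34×10⁻²²) = 1.83×10⁻¹¹ A = 18.3 pA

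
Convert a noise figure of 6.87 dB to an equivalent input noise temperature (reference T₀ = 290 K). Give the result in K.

F = 10^(6.87/10) = 4.86407
T_e = (F − 1)·T₀ = (4.86407 − 1) × 290 = 1121 K

1121 K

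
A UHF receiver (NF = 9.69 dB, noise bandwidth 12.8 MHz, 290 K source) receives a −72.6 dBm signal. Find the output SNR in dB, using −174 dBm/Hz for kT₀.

Noise floor: N = −174 + 10 log₁₀(B) + NF
10 log₁₀(1.28×10⁷) = 71.07 dB
N = −174 + 71.07 + 9.69 = −93.24 dBm
SNR = P_sig − N = −72.6 − (−93.24) = 20.64 dB → 20.6 dB

20.6 dB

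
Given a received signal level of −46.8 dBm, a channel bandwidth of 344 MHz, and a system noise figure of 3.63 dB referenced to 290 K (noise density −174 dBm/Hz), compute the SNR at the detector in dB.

38.2 dB

Noise floor: N = −174 + 10 log₁₀(B) + NF
10 log₁₀(3.44×10⁸) = 85.37 dB
N = −174 + 85.37 + 3.63 = −85.00 dBm
SNR = P_sig − N = −46.8 − (−85.00) = 38.20 dB → 38.2 dB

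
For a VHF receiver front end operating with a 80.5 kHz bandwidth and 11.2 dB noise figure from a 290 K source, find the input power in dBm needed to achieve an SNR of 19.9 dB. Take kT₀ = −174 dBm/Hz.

Sensitivity = −174 + 10 log₁₀(B) + NF + SNR_min
= −174 + 49.06 + 11.2 + 19.9
= −93.84 dBm → −93.8 dBm

−93.8 dBm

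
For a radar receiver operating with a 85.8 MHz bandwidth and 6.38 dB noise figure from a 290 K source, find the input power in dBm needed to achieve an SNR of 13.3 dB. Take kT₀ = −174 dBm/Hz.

Sensitivity = −174 + 10 log₁₀(B) + NF + SNR_min
= −174 + 79.33 + 6.38 + 13.3
= −74.99 dBm → −75.0 dBm

−75.0 dBm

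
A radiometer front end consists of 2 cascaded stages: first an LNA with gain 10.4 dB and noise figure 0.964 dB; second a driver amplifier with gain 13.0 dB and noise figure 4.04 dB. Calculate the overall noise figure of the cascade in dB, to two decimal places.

Convert to linear (a loss of L dB is a gain of −L dB): F_i = 10^(NF_i/10), G_i = 10^(G_i,dB/10)
  Stage 1: F_1 = 10^(0.964/10) = 1.249, G_1 = 10^(10.4/10) = 10.96
  Stage 2: F_2 = 10^(4.04/10) = 2.535, G_2 = 10^(13.0/10) = 19.95
Friis cascade:
  F = 1.249 + (2.535 − 1)/10.96 = 1.389
NF = 10 log₁₀(1.389) = 1.43 dB

1.43 dB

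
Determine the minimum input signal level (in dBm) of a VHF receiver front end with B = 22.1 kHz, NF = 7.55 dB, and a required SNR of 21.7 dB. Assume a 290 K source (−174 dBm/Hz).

−101.3 dBm

Sensitivity = −174 + 10 log₁₀(B) + NF + SNR_min
= −174 + 43.44 + 7.55 + 21.7
= −101.31 dBm → −101.3 dBm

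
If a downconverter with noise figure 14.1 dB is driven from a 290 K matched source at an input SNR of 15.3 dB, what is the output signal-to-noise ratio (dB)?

By definition F = SNR_in/SNR_out, so in dB: SNR_out = SNR_in − NF
SNR_out = 15.3 − 14.1 = 1.2 dB

1.2 dB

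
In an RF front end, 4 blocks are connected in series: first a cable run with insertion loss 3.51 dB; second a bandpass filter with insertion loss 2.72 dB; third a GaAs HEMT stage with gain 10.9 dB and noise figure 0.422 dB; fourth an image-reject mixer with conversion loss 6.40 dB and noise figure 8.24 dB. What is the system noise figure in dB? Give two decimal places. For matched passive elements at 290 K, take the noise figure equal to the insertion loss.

Convert to linear (a loss of L dB is a gain of −L dB): F_i = 10^(NF_i/10), G_i = 10^(G_i,dB/10)
  Stage 1: F_1 = 10^(3.51/10) = 2.244, G_1 = 10^(−3.51/10) = 0.4457
  Stage 2: F_2 = 10^(2.72/10) = 1.871, G_2 = 10^(−2.72/10) = 0.5346
  Stage 3: F_3 = 10^(0.422/10) = 1.102, G_3 = 10^(10.9/10) = 12.30
  Stage 4: F_4 = 10^(8.24/10) = 6.668, G_4 = 10^(−6.40/10) = 0.2291
Friis cascade:
  F = 2.244 + (1.871 − 1)/0.4457 + (1.102 − 1)/0.2382 + (6.668 − 1)/2.931 = 6.560
NF = 10 log₁₀(6.560) = 8.17 dB

8.17 dB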